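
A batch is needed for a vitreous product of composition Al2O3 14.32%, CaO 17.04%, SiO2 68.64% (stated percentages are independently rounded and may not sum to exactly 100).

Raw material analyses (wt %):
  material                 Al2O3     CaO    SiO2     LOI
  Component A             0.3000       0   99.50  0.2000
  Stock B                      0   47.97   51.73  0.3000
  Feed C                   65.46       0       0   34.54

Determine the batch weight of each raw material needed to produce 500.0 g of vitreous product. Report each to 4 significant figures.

Mid-chain values appear, with 4-significant-figure rounding, on the page. Every computation holds full float precision end to end; a single rounding finalizes every reported figure. Derived quantities (yield, ignition loss, the totals, three oxide percentages, glass mass) are recomputed at exact precision from the batch weights on 500.0 g of glass precisely as stated by problem or answer.
Per-oxide target masses for 500.0 g vitreous product:
  Al2O3: 14.32% × 500.0 = 71.60 g
  CaO: 17.04% × 500.0 = 85.20 g
  SiO2: 68.64% × 500.0 = 343.2 g
Checking each oxide sum from the weights as reported, on the stated basis (delivered sums recover each target up to rounding of the answer):
  Al2O3: 252.6·0.003000 + 108.2·0.6546 = 71.59 g (target 71.60 g)
  CaO: 177.6·0.4797 = 85.19 g (target 85.20 g)
  SiO2: 252.6·0.9950 + 177.6·0.5173 = 343.2 g (target 343.2 g)
Glass mass check: total batch − LOI = 500.0 g (the Σ of target masses is 500.0 g; basis as stated: 500.0 g — rounding explains the deltas).
Batch grand total — Σ batch = 538.4 g; LOI loss = Σ batch·LOI = 38.41 g; yield, glass over the total, = 92.87%.

Batch per 500.0 g vitreous product:
  Component A: 252.6 g
  Stock B: 177.6 g
  Feed C: 108.2 g
Total batch = 538.4 g; LOI loss = 38.41 g; yield = 92.87%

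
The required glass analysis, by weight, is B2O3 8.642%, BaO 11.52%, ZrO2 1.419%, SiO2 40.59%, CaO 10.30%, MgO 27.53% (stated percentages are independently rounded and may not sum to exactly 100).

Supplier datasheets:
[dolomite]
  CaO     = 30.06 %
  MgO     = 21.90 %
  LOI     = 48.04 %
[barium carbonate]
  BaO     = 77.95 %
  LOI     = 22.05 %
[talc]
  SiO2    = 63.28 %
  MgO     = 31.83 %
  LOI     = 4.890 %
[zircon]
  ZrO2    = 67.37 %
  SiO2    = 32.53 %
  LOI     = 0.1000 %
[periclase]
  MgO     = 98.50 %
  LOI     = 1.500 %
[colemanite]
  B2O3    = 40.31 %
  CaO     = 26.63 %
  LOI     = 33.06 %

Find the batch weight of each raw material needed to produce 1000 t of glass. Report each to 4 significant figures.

Batch per 1000 t glass:
  dolomite: 152.7 t
  barium carbonate: 147.8 t
  talc: 630.6 t
  zircon: 21.06 t
  periclase: 41.76 t
  colemanite: 214.4 t
Total batch = 1208 t; LOI loss = 208.3 t; yield = 82.76%

Each numeric step maintains full float precision throughout. Working values are shown, rounded to 4 significant figures, as written. Each reported value is rounded only once — the derived quantities (yield, LOI, six oxide percentages, net glass mass, totals) are computed from the batch weights at 1000 t of glass at exact precision as set out in the problem or the answer.
Oxide-by-oxide targets in 1000 t glass:
  B2O3: 8.642% × 1000 = 86.42 t
  BaO: 11.52% × 1000 = 115.2 t
  ZrO2: 1.419% × 1000 = 14.19 t
  SiO2: 40.59% × 1000 = 405.9 t
  CaO: 10.30% × 1000 = 103.0 t
  MgO: 27.53% × 1000 = 275.3 t
Checking each oxide sum given the weights on record, on the stated basis (delivered sums recover each target given rounding of the digits):
  B2O3: 214.4·0.4031 = 86.42 t (target 86.42 t)
  BaO: 147.8·0.7795 = 115.2 t (target 115.2 t)
  ZrO2: 21.06·0.6737 = 14.19 t (target 14.19 t)
  SiO2: 630.6·0.6328 + 21.06·0.3253 = 405.9 t (target 405.9 t)
  CaO: 152.7·0.3006 + 214.4·0.2663 = 103.0 t (target 103.0 t)
  MgO: 152.7·0.2190 + 630.6·0.3183 + 41.76·0.9850 = 275.3 t (target 275.3 t)
Glass-mass bookkeeping: batch total minus LOI = 1000 t (oxide target masses add up to 1000 t; versus the stated basis of 1000 t — differing by rounding only).
Batch grand total — Σ batch = 1208 t; LOI loss = Σ batch·LOI = 208.3 t; yield, glass over the total, = 82.76%.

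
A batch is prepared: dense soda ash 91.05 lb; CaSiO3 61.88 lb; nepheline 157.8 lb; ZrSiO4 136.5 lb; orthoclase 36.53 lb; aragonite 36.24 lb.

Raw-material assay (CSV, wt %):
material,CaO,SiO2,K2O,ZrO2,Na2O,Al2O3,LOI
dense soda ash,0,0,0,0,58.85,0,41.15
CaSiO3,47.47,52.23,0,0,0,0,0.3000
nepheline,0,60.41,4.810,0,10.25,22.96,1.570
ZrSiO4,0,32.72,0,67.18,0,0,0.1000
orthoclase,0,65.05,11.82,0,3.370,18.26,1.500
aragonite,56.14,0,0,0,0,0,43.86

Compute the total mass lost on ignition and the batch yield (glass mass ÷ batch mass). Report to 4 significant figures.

LOI loss = 56.71 lb; glass = 463.3 lb; yield = 89.09%

The intermediate values are printed rounded to 4 significant digits across the worked steps — all arithmetic runs at full float precision at every stage. Exactly one rounding lands on each reported value. Derived quantities are recomputed using the weight values at 463.3 lb of glass at full float precision (LOI, glass mass, the six compositions, the yield, totals), exactly as shown in problem or answer.
Material-by-material LOI:
  dense soda ash: 91.05 × 0.4115 = 37.47 lb
  CaSiO3: 61.88 × 0.003000 = 0.1856 lb
  nepheline: 157.8 × 0.01570 = 2.477 lb
  ZrSiO4: 136.5 × 0.001000 = 0.1365 lb
  orthoclase: 36.53 × 0.01500 = 0.5480 lb
  aragonite: 36.24 × 0.4386 = 15.89 lb
Total LOI = 56.71 lb
Glass = batch − LOI = 520.0 − 56.71 = 463.3 lb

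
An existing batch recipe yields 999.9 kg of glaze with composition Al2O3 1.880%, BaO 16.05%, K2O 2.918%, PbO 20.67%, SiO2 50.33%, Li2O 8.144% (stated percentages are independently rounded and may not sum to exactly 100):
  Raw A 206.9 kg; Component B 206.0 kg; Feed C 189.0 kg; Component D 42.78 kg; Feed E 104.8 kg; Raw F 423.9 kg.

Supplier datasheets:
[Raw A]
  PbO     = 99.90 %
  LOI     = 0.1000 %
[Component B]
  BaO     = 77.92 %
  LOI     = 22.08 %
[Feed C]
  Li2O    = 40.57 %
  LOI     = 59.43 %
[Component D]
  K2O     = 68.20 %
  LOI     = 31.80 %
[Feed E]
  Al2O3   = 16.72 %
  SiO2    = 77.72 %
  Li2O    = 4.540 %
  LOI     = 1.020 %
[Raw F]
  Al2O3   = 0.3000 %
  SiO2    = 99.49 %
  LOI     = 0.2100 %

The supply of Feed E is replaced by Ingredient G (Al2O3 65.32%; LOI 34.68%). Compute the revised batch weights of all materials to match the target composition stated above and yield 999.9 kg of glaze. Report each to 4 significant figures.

Revised batch per 999.9 kg glaze:
  Raw A: 206.9 kg
  Component B: 206.0 kg
  Feed C: 200.7 kg
  Component D: 42.78 kg
  Ingredient G: 26.46 kg
  Raw F: 505.8 kg
Total batch = 1189 kg; LOI loss = 188.8 kg

Each numeric step keeps full precision from first step to last; values along the way are displayed rounded to 4 significant digits when written out — a single rounding finalizes each reported number. All derived quantities are recomputed using the weight values on 999.9 kg of glass at full precision (six oxide percentages, the yield, glass mass, ignition loss, the totals), as they appear in the problem or the answer.
Oxide mass targets, per 999.9 kg glaze:
  Al2O3: 1.880% × 999.9 = 18.80 kg
  BaO: 16.05% × 999.9 = 160.5 kg
  K2O: 2.918% × 999.9 = 29.18 kg
  PbO: 20.67% × 999.9 = 206.7 kg
  SiO2: 50.33% × 999.9 = 503.2 kg
  Li2O: 8.144% × 999.9 = 81.43 kg
Mass-balance tally per oxide using the reported weights, relative to the basis at hand (every target is met by its sum net of answer rounding effects):
  Al2O3: 26.46·0.6532 + 505.8·0.003000 = 18.80 kg (target 18.80 kg)
  BaO: 206.0·0.7792 = 160.5 kg (target 160.5 kg)
  K2O: 42.78·0.6820 = 29.18 kg (target 29.18 kg)
  PbO: 206.9·0.9990 = 206.7 kg (target 206.7 kg)
  SiO2: 505.8·0.9949 = 503.2 kg (target 503.2 kg)
  Li2O: 200.7·0.4057 = 81.42 kg (target 81.43 kg)
The glass-mass cross-check: total charge less LOI = 999.8 kg (per-oxide target masses sum to 999.8 kg; stated basis 999.9 kg — a pure rounding effect).
Adding the batch up: Σ batch = 1189 kg; loss to ignition Σ batch·LOI = 188.8 kg; the yield ratio, glass ÷ batch: 84.12%.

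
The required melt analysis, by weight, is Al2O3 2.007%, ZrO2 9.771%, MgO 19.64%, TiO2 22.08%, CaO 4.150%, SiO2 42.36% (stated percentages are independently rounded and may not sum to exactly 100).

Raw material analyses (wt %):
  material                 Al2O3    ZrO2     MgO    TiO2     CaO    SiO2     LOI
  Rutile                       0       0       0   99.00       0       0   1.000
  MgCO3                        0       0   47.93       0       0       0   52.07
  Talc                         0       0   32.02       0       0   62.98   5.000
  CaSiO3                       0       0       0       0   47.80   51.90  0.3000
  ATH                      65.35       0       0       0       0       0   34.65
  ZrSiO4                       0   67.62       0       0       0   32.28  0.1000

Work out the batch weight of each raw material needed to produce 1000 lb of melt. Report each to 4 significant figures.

Intermediates are shown, rounded to 4 significant figures, within the worked lines; each numeric step keeps full precision through every step; each reported value is rounded once only — all derived quantities (the yield, the totals, LOI, net glass mass, six oxide percentages) are re-derived at full precision from the batch weights on 1000 lb of glass, as quoted within the question or the answer.
Per-oxide target masses for 1000 lb melt:
  Al2O3: 2.007% × 1000 = 20.07 lb
  ZrO2: 9.771% × 1000 = 97.71 lb
  MgO: 19.64% × 1000 = 196.4 lb
  TiO2: 22.08% × 1000 = 220.8 lb
  CaO: 4.150% × 1000 = 41.50 lb
  SiO2: 42.36% × 1000 = 423.6 lb
Per-oxide balance check with the batch weights as given, at the basis given (oxide sums agree with the targets once rounding is allowed for):
  Al2O3: 30.71·0.6535 = 20.07 lb (target 20.07 lb)
  ZrO2: 144.5·0.6762 = 97.71 lb (target 97.71 lb)
  MgO: 57.71·0.4793 + 527.0·0.3202 = 196.4 lb (target 196.4 lb)
  TiO2: 223.0·0.9900 = 220.8 lb (target 220.8 lb)
  CaO: 86.82·0.4780 = 41.50 lb (target 41.50 lb)
  SiO2: 527.0·0.6298 + 86.82·0.5190 + 144.5·0.3228 = 423.6 lb (target 423.6 lb)
Glass-mass closure: net batch after ignition = 1000 lb (targets for the oxides total 1000 lb; against the stated basis, 1000 lb — gaps are rounding artifacts).
Whole-batch sum: Σ batch = 1070 lb; LOI removed, Σ of batch·LOI: 69.68 lb; glass ÷ batch gives a yield of 93.49%.

Batch per 1000 lb melt:
  Rutile: 223.0 lb
  MgCO3: 57.71 lb
  Talc: 527.0 lb
  CaSiO3: 86.82 lb
  ATH: 30.71 lb
  ZrSiO4: 144.5 lb
Total batch = 1070 lb; LOI loss = 69.68 lb; yield = 93.49%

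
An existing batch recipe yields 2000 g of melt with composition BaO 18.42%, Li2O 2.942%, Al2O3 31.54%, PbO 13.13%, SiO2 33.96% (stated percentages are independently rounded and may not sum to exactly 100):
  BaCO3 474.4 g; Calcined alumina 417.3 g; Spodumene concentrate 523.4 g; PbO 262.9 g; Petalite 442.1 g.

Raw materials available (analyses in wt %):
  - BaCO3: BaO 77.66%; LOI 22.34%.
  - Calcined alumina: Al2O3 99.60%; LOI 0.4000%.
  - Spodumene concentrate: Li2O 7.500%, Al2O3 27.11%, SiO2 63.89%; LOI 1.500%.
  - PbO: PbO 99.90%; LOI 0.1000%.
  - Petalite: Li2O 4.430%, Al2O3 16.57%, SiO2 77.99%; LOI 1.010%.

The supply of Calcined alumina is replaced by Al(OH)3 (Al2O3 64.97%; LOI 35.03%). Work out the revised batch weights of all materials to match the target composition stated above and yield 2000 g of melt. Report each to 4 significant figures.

Revised batch per 2000 g melt:
  BaCO3: 474.4 g
  Al(OH)3: 639.8 g
  Spodumene concentrate: 523.4 g
  PbO: 262.9 g
  Petalite: 442.1 g
Total batch = 2343 g; LOI loss = 342.7 g

Intermediates are displayed rounded off to 4 significant digits within the worked lines. Exact precision is maintained end to end; exactly one rounding is applied to each reported figure. All derived quantities are re-derived from the batch weights for 2000 g of glass in exact precision (the yield, the totals, ignition loss, glass mass, five oxide percentages), precisely as stated by question or answer.
Target masses of each oxide per 2000 g melt:
  BaO: 18.42% × 2000 = 368.4 g
  Li2O: 2.942% × 2000 = 58.84 g
  Al2O3: 31.54% × 2000 = 630.8 g
  PbO: 13.13% × 2000 = 262.6 g
  SiO2: 33.96% × 2000 = 679.2 g
Verifying the oxide balance with the batch weights as given, for the quoted basis mass (every target is met by its sum modulo rounding of the values):
  BaO: 474.4·0.7766 = 368.4 g (target 368.4 g)
  Li2O: 523.4·0.07500 + 442.1·0.04430 = 58.84 g (target 58.84 g)
  Al2O3: 639.8·0.6497 + 523.4·0.2711 + 442.1·0.1657 = 630.8 g (target 630.8 g)
  PbO: 262.9·0.9990 = 262.6 g (target 262.6 g)
  SiO2: 523.4·0.6389 + 442.1·0.7799 = 679.2 g (target 679.2 g)
Consistency of the glass mass: batch Σ − ignition loss = 2000 g (summing oxide targets gives 2000 g; against the stated basis, 2000 g — gaps are rounding artifacts).
Adding the batch up: Σ batch = 2343 g; loss to ignition Σ batch·LOI = 342.7 g; yield, glass over the total, = 85.37%.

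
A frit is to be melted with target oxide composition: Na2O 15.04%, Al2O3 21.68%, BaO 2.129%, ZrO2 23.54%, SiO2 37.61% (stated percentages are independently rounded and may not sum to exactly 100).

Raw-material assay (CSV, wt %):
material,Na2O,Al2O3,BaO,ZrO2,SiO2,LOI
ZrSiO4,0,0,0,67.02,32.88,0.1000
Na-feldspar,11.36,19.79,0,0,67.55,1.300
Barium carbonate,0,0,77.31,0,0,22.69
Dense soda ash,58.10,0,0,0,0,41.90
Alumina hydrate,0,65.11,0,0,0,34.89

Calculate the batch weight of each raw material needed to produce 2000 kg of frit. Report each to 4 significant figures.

Batch per 2000 kg frit:
  ZrSiO4: 702.5 kg
  Na-feldspar: 771.6 kg
  Barium carbonate: 55.08 kg
  Dense soda ash: 366.9 kg
  Alumina hydrate: 431.4 kg
Total batch = 2327 kg; LOI loss = 327.5 kg; yield = 85.93%

Every computation runs at full precision through the solve; intermediates are displayed rounded to four significant digits. A single rounding produces each reported result — derived quantities are rebuilt using the weight values on 2000 kg of glass in full precision (the five compositions, totals, the yield, ignition loss, net glass mass), as written in either problem or answer.
Oxide-by-oxide targets in 2000 kg frit:
  Na2O: 15.04% × 2000 = 300.8 kg
  Al2O3: 21.68% × 2000 = 433.6 kg
  BaO: 2.129% × 2000 = 42.58 kg
  ZrO2: 23.54% × 2000 = 470.8 kg
  SiO2: 37.61% × 2000 = 752.2 kg
Oxide-by-oxide audit with the batch weights as given, on the stated basis (sum by sum, the targets are met given rounding of the digits):
  Na2O: 771.6·0.1136 + 366.9·0.5810 = 300.8 kg (target 300.8 kg)
  Al2O3: 771.6·0.1979 + 431.4·0.6511 = 433.6 kg (target 433.6 kg)
  BaO: 55.08·0.7731 = 42.58 kg (target 42.58 kg)
  ZrO2: 702.5·0.6702 = 470.8 kg (target 470.8 kg)
  SiO2: 702.5·0.3288 + 771.6·0.6755 = 752.2 kg (target 752.2 kg)
Auditing the glass mass value: batch total minus LOI = 2000 kg (summing oxide targets gives 2000 kg; basis as stated: 2000 kg — any gap is answer rounding).
Batch total: Σ batch = 2327 kg; loss to ignition Σ batch·LOI = 327.5 kg; yield: glass divided by total = 85.93%.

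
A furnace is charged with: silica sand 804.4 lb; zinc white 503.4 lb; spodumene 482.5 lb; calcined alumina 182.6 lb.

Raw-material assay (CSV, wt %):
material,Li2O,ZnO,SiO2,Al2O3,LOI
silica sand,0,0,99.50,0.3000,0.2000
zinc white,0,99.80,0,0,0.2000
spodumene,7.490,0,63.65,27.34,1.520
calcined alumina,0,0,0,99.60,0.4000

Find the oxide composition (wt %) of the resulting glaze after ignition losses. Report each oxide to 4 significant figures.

Glass mass = 1962 lb (batch 1973 − LOI 10.68).
Composition: Li2O 1.842%, ZnO 25.60%, SiO2 56.44%, Al2O3 16.11%

Mid-chain values appear (rounded to 4 significant digits) alongside each step — all internal work keeps full precision at each step; a single rounding yields each reported figure; derived quantities (net glass mass, ignition loss, yield, four oxide percentages, the totals) are carried at full float precision using the weight values for 1962 lb of glass as set out in the question or the answer.
Mass of each oxide from the mix:
  Li2O: 482.5·0.07490 = 36.14 lb
  ZnO: 503.4·0.9980 = 502.4 lb
  SiO2: 804.4·0.9950 + 482.5·0.6365 = 1107 lb
  Al2O3: 804.4·0.003000 + 482.5·0.2734 + 182.6·0.9960 = 316.2 lb
LOI: 804.4·0.002000 + 503.4·0.002000 + 482.5·0.01520 + 182.6·0.004000 = 10.68 lb
Glass mass = batch − LOI = 1973 − 10.68 = 1962 lb (the oxide masses sum to this)
percent share: oxide ÷ glass, ×100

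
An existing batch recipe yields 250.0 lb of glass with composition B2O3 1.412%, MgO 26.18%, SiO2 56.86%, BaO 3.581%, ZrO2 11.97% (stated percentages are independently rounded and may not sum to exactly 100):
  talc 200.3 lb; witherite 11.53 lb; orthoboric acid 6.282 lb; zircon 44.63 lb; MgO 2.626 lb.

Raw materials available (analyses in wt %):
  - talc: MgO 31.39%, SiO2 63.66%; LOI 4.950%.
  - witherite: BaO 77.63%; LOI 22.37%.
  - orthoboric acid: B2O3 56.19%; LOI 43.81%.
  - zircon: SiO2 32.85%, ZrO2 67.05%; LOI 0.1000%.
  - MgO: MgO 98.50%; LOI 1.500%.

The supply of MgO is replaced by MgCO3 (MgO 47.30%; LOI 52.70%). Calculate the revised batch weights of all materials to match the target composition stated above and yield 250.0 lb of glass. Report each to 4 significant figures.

Each numeric step runs at exact precision all the way through; in-progress results are displayed rounded off to 4 significant digits alongside each step; each reported value takes exactly one rounding — all derived quantities, including net glass mass, the totals, the yield, ignition loss, five oxide percentages, are carried using the weight values on 250.0 lb of glass at exact precision, precisely as stated by the problem or answer text.
Oxide-by-oxide targets in 250.0 lb glass:
  B2O3: 1.412% × 250.0 = 3.530 lb
  MgO: 26.18% × 250.0 = 65.45 lb
  SiO2: 56.86% × 250.0 = 142.2 lb
  BaO: 3.581% × 250.0 = 8.952 lb
  ZrO2: 11.97% × 250.0 = 29.92 lb
Checking each oxide sum per the reported batch figures, relative to the basis at hand (delivered sums recover each target given rounding of the digits):
  B2O3: 6.282·0.5619 = 3.530 lb (target 3.530 lb)
  MgO: 200.3·0.3139 + 5.469·0.4730 = 65.46 lb (target 65.45 lb)
  SiO2: 200.3·0.6366 + 44.63·0.3285 = 142.2 lb (target 142.2 lb)
  BaO: 11.53·0.7763 = 8.951 lb (target 8.952 lb)
  ZrO2: 44.63·0.6705 = 29.92 lb (target 29.92 lb)
Glass-mass bookkeeping: batch total minus LOI = 250.0 lb (summing oxide targets gives 250.0 lb; with the basis standing at 250.0 lb — any gap is answer rounding).
Batch total: Σ batch = 268.2 lb; loss to ignition Σ batch·LOI = 18.17 lb; glass ÷ batch gives a yield of 93.22%.

Revised batch per 250.0 lb glass:
  talc: 200.3 lb
  witherite: 11.53 lb
  orthoboric acid: 6.282 lb
  zircon: 44.63 lb
  MgCO3: 5.469 lb
Total batch = 268.2 lb; LOI loss = 18.17 lb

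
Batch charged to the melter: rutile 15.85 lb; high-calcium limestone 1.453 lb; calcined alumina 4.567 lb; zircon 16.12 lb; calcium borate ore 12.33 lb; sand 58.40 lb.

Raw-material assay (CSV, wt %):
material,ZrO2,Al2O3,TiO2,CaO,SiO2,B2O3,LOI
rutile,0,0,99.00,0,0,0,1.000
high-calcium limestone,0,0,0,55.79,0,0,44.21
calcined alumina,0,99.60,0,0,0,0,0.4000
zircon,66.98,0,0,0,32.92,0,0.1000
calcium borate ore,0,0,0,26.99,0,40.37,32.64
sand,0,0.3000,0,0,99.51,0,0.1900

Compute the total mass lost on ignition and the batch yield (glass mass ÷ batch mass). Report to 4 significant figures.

LOI loss = 4.971 lb; glass = 103.7 lb; yield = 95.43%

The working math carries full float precision throughout — intermediates appear, rounded to four significant figures, in the working; a single rounding yields every reported result. Derived quantities are re-derived at exact precision (net glass mass, totals, six oxide percentages, ignition loss, the yield) from the weighed amounts per 103.7 lb of glass precisely as stated by the question or the answer.
Material-by-material LOI:
  rutile: 15.85 × 0.01000 = 0.1585 lb
  high-calcium limestone: 1.453 × 0.4421 = 0.6424 lb
  calcined alumina: 4.567 × 0.004000 = 0.01827 lb
  zircon: 16.12 × 0.001000 = 0.01612 lb
  calcium borate ore: 12.33 × 0.3264 = 4.025 lb
  sand: 58.40 × 0.001900 = 0.1110 lb
Total LOI = 4.971 lb
Glass = batch − LOI = 108.7 − 4.971 = 103.7 lb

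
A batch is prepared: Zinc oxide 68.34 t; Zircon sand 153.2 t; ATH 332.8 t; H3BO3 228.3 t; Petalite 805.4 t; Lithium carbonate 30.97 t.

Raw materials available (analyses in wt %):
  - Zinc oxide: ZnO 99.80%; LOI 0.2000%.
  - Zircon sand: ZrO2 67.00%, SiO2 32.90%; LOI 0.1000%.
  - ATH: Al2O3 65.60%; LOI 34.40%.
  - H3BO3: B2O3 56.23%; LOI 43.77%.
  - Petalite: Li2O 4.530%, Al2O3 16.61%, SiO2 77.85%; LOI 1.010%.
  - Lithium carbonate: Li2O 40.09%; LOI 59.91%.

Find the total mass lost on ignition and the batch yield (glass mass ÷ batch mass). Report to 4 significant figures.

LOI loss = 241.4 t; glass = 1378 t; yield = 85.09%

Intermediates are shown with 4-significant-figure rounding as written; each numeric step carries exact precision from start to finish. A single rounding produces every reported number. All derived quantities are re-derived at exact precision (ignition loss, the totals, six oxide percentages, the yield, glass mass) from the weighed amounts on 1378 t of glass precisely as stated by the problem or answer text.
Material-by-material LOI:
  Zinc oxide: 68.34 × 0.002000 = 0.1367 t
  Zircon sand: 153.2 × 0.001000 = 0.1532 t
  ATH: 332.8 × 0.3440 = 114.5 t
  H3BO3: 228.3 × 0.4377 = 99.93 t
  Petalite: 805.4 × 0.01010 = 8.135 t
  Lithium carbonate: 30.97 × 0.5991 = 18.55 t
Total LOI = 241.4 t
Glass = batch − LOI = 1619 − 241.4 = 1378 t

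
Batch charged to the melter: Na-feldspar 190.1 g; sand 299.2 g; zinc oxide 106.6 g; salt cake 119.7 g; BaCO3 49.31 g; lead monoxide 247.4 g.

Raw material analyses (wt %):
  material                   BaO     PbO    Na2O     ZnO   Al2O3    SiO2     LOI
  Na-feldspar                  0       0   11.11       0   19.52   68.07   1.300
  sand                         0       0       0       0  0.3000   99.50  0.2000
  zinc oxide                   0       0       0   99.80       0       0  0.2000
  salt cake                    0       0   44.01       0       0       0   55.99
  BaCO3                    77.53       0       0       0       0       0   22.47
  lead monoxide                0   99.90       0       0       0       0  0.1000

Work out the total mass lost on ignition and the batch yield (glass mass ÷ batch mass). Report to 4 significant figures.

In-progress results are shown, rounded to four significant digits, alongside each step; all internal work holds full precision from first step to last — a single rounding yields each reported result. Derived quantities are recomputed in full float precision (net glass mass, ignition loss, the six compositions, totals, the yield) from the batch weights per 930.7 g of glass, as written in problem or answer.
Per-material ignition loss:
  Na-feldspar: 190.1 × 0.01300 = 2.471 g
  sand: 299.2 × 0.002000 = 0.5984 g
  zinc oxide: 106.6 × 0.002000 = 0.2132 g
  salt cake: 119.7 × 0.5599 = 67.02 g
  BaCO3: 49.31 × 0.2247 = 11.08 g
  lead monoxide: 247.4 × 0.001000 = 0.2474 g
Total LOI = 81.63 g
Glass = batch − LOI = 1012 − 81.63 = 930.7 g

LOI loss = 81.63 g; glass = 930.7 g; yield = 91.94%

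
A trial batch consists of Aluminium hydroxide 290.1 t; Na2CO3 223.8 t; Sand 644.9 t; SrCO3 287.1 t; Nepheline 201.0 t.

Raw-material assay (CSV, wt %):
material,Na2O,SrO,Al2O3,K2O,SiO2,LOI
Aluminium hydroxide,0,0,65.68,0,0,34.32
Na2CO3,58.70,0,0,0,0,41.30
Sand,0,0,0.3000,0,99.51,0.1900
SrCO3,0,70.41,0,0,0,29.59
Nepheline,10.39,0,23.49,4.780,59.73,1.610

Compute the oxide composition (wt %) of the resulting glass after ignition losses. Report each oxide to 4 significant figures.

Mid-chain values are printed rounded to four significant figures across the worked steps. All arithmetic holds exact precision through every step — a single rounding completes each reported value; all derived quantities, which include the totals, net glass mass, the yield, ignition loss, the five compositions, are carried at full precision, as set out in either problem or answer, from the batch weights on 1365 t of glass.
Mass of each oxide from the mix:
  Na2O: 223.8·0.5870 + 201.0·0.1039 = 152.3 t
  SrO: 287.1·0.7041 = 202.1 t
  Al2O3: 290.1·0.6568 + 644.9·0.003000 + 201.0·0.2349 = 239.7 t
  K2O: 201.0·0.04780 = 9.608 t
  SiO2: 644.9·0.9951 + 201.0·0.5973 = 761.8 t
LOI: 290.1·0.3432 + 223.8·0.4130 + 644.9·0.001900 + 287.1·0.2959 + 201.0·0.01610 = 281.4 t
The glass mass, total less LOI, = 1647 − 281.4 = 1365 t (= the summed oxide contributions)
oxide / glass × 100 gives the wt %

Glass mass = 1365 t (batch 1647 − LOI 281.4).
Composition: Na2O 11.15%, SrO 14.80%, Al2O3 17.55%, K2O 0.7036%, SiO2 55.79%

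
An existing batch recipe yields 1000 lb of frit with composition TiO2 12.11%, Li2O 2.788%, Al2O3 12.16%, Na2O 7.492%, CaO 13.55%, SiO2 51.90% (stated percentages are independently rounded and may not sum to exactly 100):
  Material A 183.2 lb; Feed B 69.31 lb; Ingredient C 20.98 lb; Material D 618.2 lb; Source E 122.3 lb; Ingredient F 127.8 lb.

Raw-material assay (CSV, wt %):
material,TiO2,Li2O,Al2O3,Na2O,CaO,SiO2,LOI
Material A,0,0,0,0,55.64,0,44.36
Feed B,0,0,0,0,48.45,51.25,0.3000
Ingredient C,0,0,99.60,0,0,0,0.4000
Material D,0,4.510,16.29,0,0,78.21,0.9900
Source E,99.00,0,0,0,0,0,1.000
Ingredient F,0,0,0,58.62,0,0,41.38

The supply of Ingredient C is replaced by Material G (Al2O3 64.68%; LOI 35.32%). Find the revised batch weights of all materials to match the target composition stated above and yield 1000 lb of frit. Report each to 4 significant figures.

Revised batch per 1000 lb frit:
  Material A: 183.2 lb
  Feed B: 69.31 lb
  Material G: 32.31 lb
  Material D: 618.2 lb
  Source E: 122.3 lb
  Ingredient F: 127.8 lb
Total batch = 1153 lb; LOI loss = 153.1 lb

All internal work keeps exact precision from first step to last — mid-chain values are displayed, with 4-significant-figure rounding, across the worked steps; exactly one rounding is applied to each reported figure; the derived quantities (LOI, the totals, glass mass, six oxide percentages, yield) are carried in full precision starting from the weights per 1000 lb of glass, as they appear in question or answer.
Target oxide masses per 1000 lb frit:
  TiO2: 12.11% × 1000 = 121.1 lb
  Li2O: 2.788% × 1000 = 27.88 lb
  Al2O3: 12.16% × 1000 = 121.6 lb
  Na2O: 7.492% × 1000 = 74.92 lb
  CaO: 13.55% × 1000 = 135.5 lb
  SiO2: 51.90% × 1000 = 519.0 lb
Checking each oxide sum with the batch weights as given, against the basis in use (sum by sum, the targets are met net of answer rounding effects):
  TiO2: 122.3·0.9900 = 121.1 lb (target 121.1 lb)
  Li2O: 618.2·0.04510 = 27.88 lb (target 27.88 lb)
  Al2O3: 32.31·0.6468 + 618.2·0.1629 = 121.6 lb (target 121.6 lb)
  Na2O: 127.8·0.5862 = 74.92 lb (target 74.92 lb)
  CaO: 183.2·0.5564 + 69.31·0.4845 = 135.5 lb (target 135.5 lb)
  SiO2: 69.31·0.5125 + 618.2·0.7821 = 519.0 lb (target 519.0 lb)
Glass-mass closure: whole batch net of LOI = 1000 lb (oxide target masses add up to 1000 lb; with the basis standing at 1000 lb — deltas are rounding alone).
Whole-batch sum: Σ batch = 1153 lb; loss to ignition Σ batch·LOI = 153.1 lb; glass ÷ batch gives a yield of 86.72%.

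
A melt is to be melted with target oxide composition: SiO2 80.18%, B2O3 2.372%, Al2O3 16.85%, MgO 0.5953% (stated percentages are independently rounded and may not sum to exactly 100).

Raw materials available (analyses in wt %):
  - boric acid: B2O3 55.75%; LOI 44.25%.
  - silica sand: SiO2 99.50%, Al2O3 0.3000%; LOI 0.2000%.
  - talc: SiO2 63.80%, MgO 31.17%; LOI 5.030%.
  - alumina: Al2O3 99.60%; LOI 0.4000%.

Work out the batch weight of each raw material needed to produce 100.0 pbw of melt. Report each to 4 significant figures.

The working math keeps exact precision through every step — mid-chain values are shown (rounded to 4 significant figures) across the worked steps; each reported value sees exactly one rounding; derived quantities (glass mass, totals, the yield, ignition loss, four oxide percentages) are re-derived at full precision starting from the weights at 100.0 pbw of glass as they appear in the problem or answer text.
The oxide mass targets at 100.0 pbw melt:
  SiO2: 80.18% × 100.0 = 80.18 pbw
  B2O3: 2.372% × 100.0 = 2.372 pbw
  Al2O3: 16.85% × 100.0 = 16.85 pbw
  MgO: 0.5953% × 100.0 = 0.5953 pbw
Oxide-by-oxide audit using the reported weights, on the stated basis (sums match the target masses up to rounding of the answer):
  SiO2: 79.36·0.9950 + 1.910·0.6380 = 80.18 pbw (target 80.18 pbw)
  B2O3: 4.255·0.5575 = 2.372 pbw (target 2.372 pbw)
  Al2O3: 79.36·0.003000 + 16.68·0.9960 = 16.85 pbw (target 16.85 pbw)
  MgO: 1.910·0.3117 = 0.5953 pbw (target 0.5953 pbw)
Glass-mass bookkeeping: Σ batch − LOI loss = 100.0 pbw (the Σ of target masses is 100.0 pbw; against the stated basis, 100.0 pbw — a pure rounding effect).
Batch total: Σ batch = 102.2 pbw; LOI removed, Σ of batch·LOI: 2.204 pbw; glass ÷ batch gives a yield of 97.84%.

Batch per 100.0 pbw melt:
  boric acid: 4.255 pbw
  silica sand: 79.36 pbw
  talc: 1.910 pbw
  alumina: 16.68 pbw
Total batch = 102.2 pbw; LOI loss = 2.204 pbw; yield = 97.84%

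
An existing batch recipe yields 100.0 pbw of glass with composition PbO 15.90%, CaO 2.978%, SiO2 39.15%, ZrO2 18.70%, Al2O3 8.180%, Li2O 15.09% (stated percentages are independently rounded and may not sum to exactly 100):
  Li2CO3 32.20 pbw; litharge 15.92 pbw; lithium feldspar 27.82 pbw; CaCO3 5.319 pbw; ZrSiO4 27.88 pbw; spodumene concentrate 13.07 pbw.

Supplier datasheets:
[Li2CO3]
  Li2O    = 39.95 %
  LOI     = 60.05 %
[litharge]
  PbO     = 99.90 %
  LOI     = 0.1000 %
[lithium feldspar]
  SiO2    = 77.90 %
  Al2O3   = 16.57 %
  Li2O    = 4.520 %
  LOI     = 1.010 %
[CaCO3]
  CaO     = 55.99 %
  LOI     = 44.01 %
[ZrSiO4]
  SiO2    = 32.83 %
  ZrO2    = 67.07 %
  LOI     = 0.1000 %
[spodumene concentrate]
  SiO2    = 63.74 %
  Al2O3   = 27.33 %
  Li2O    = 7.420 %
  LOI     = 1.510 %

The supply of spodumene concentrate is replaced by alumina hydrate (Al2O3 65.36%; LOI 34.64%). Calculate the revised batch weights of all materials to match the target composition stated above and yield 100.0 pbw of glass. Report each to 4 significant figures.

Revised batch per 100.0 pbw glass:
  Li2CO3: 33.42 pbw
  litharge: 15.92 pbw
  lithium feldspar: 38.51 pbw
  CaCO3: 5.319 pbw
  ZrSiO4: 27.88 pbw
  alumina hydrate: 2.753 pbw
Total batch = 123.8 pbw; LOI loss = 23.80 pbw

The working math maintains full float precision at each step; the intermediate values are displayed with 4-significant-figure rounding across the worked steps — every reported value takes just one rounding; all derived quantities (six oxide percentages, the yield, glass mass, totals, LOI) are re-derived from the batch weights for 100.0 pbw of glass in full precision exactly as printed in question or answer.
Oxide-by-oxide targets in 100.0 pbw glass:
  PbO: 15.90% × 100.0 = 15.90 pbw
  CaO: 2.978% × 100.0 = 2.978 pbw
  SiO2: 39.15% × 100.0 = 39.15 pbw
  ZrO2: 18.70% × 100.0 = 18.70 pbw
  Al2O3: 8.180% × 100.0 = 8.180 pbw
  Li2O: 15.09% × 100.0 = 15.09 pbw
Oxide-by-oxide audit using the reported weights, versus the basis set out (sum by sum, the targets are met up to rounding of the answer):
  PbO: 15.92·0.9990 = 15.90 pbw (target 15.90 pbw)
  CaO: 5.319·0.5599 = 2.978 pbw (target 2.978 pbw)
  SiO2: 38.51·0.7790 + 27.88·0.3283 = 39.15 pbw (target 39.15 pbw)
  ZrO2: 27.88·0.6707 = 18.70 pbw (target 18.70 pbw)
  Al2O3: 38.51·0.1657 + 2.753·0.6536 = 8.180 pbw (target 8.180 pbw)
  Li2O: 33.42·0.3995 + 38.51·0.04520 = 15.09 pbw (target 15.09 pbw)
Glass-mass closure: net batch after ignition = 100.0 pbw (per-oxide target masses sum to 100.0 pbw; with the basis standing at 100.0 pbw — differing by rounding only).
Adding the batch up: Σ batch = 123.8 pbw; ignition loss, Σ(batch × LOI) = 23.80 pbw; yield = glass ÷ total batch = 80.78%.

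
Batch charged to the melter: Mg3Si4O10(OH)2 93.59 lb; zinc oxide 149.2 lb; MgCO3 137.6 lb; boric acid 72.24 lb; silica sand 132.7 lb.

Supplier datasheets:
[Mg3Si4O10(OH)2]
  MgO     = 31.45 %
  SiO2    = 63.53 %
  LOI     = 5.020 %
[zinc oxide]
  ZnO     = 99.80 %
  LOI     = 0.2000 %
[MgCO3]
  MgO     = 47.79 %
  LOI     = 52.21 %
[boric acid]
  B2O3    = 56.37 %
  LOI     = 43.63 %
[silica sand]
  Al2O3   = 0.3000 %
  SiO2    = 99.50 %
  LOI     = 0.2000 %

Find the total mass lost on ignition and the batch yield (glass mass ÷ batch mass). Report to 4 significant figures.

Values along the way appear rounded to four significant digits. All arithmetic runs at full precision from start to finish — each reported value is rounded once only — all derived quantities are computed in full precision (totals, LOI, glass mass, five oxide percentages, yield) from the batch weights at 476.7 lb of glass, precisely as stated by the question or the answer.
Material-by-material LOI:
  Mg3Si4O10(OH)2: 93.59 × 0.05020 = 4.698 lb
  zinc oxide: 149.2 × 0.002000 = 0.2984 lb
  MgCO3: 137.6 × 0.5221 = 71.84 lb
  boric acid: 72.24 × 0.4363 = 31.52 lb
  silica sand: 132.7 × 0.002000 = 0.2654 lb
Total LOI = 108.6 lb
Glass = batch − LOI = 585.3 − 108.6 = 476.7 lb

LOI loss = 108.6 lb; glass = 476.7 lb; yield = 81.44%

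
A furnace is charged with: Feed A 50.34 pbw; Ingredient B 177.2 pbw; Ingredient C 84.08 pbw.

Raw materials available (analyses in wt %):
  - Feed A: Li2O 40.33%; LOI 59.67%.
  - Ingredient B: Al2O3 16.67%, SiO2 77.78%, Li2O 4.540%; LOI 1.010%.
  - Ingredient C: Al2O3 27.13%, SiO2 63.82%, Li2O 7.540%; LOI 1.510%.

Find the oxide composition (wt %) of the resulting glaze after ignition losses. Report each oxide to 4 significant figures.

Glass mass = 278.5 pbw (batch 311.6 − LOI 33.10).
Composition: Al2O3 18.80%, SiO2 68.75%, Li2O 12.45%

The working math carries full float precision from first step to last. Mid-chain values are shown (rounded to four significant figures) as written — each reported number takes a single rounding; the derived quantities (yield, the three compositions, LOI, net glass mass, totals) are carried in full precision from the weighed amounts at 278.5 pbw of glass as given in problem or answer.
Delivered oxide masses:
  Al2O3: 177.2·0.1667 + 84.08·0.2713 = 52.35 pbw
  SiO2: 177.2·0.7778 + 84.08·0.6382 = 191.5 pbw
  Li2O: 50.34·0.4033 + 177.2·0.04540 + 84.08·0.07540 = 34.69 pbw
LOI: 50.34·0.5967 + 177.2·0.01010 + 84.08·0.01510 = 33.10 pbw
Net of LOI, the glass mass = 311.6 − 33.10 = 278.5 pbw (the oxide masses sum to this)
wt %: oxide over glass, times 100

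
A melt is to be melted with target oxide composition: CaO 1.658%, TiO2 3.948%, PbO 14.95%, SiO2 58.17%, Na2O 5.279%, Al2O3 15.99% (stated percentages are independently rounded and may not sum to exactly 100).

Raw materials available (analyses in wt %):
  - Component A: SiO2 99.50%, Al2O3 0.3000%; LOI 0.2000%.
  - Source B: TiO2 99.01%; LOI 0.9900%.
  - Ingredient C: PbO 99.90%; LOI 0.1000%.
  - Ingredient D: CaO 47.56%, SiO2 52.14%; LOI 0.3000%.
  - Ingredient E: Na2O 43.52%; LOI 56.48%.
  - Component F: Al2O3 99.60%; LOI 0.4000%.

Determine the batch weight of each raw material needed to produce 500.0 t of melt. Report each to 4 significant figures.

Batch per 500.0 t melt:
  Component A: 283.2 t
  Source B: 19.94 t
  Ingredient C: 74.82 t
  Ingredient D: 17.43 t
  Ingredient E: 60.65 t
  Component F: 79.42 t
Total batch = 535.5 t; LOI loss = 35.46 t; yield = 93.38%

Mid-chain values are displayed rounded to 4 significant digits as written. The working math carries full precision all the way through. Every reported number takes just one rounding; derived quantities (yield, the six compositions, glass mass, totals, LOI) are recomputed in exact precision from the batch weights per 500.0 t of glass, as written in either problem or answer.
Oxide mass targets, per 500.0 t melt:
  CaO: 1.658% × 500.0 = 8.290 t
  TiO2: 3.948% × 500.0 = 19.74 t
  PbO: 14.95% × 500.0 = 74.75 t
  SiO2: 58.17% × 500.0 = 290.8 t
  Na2O: 5.279% × 500.0 = 26.40 t
  Al2O3: 15.99% × 500.0 = 79.95 t
Verifying the oxide balance per the reported batch figures, for the quoted basis mass (delivered sums recover each target up to rounding of the answer):
  CaO: 17.43·0.4756 = 8.290 t (target 8.290 t)
  TiO2: 19.94·0.9901 = 19.74 t (target 19.74 t)
  PbO: 74.82·0.9990 = 74.75 t (target 74.75 t)
  SiO2: 283.2·0.9950 + 17.43·0.5214 = 290.9 t (target 290.8 t)
  Na2O: 60.65·0.4352 = 26.39 t (target 26.40 t)
  Al2O3: 283.2·0.003000 + 79.42·0.9960 = 79.95 t (target 79.95 t)
Consistency of the glass mass: batch total minus LOI = 500.0 t (targets for the oxides total 500.0 t; stated basis 500.0 t — differing by rounding only).
Batch total: Σ batch = 535.5 t; ignition loss, Σ(batch × LOI) = 35.46 t; yield = glass ÷ total batch = 93.38%.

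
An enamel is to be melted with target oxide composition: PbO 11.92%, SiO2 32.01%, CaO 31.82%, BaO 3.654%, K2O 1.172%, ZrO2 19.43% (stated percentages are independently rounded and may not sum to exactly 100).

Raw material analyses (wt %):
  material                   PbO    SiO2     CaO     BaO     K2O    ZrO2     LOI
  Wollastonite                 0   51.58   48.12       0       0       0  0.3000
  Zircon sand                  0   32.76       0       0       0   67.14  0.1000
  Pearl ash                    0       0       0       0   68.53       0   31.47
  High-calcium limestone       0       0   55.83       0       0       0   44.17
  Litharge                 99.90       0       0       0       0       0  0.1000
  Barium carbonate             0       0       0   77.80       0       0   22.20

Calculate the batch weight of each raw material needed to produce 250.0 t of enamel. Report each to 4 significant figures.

Exact precision is maintained at each step. In-progress results are displayed rounded to four significant digits as written; each reported value takes just one rounding; derived quantities are rebuilt using the weight values for 250.0 t of glass in full float precision (net glass mass, the yield, six oxide percentages, totals, LOI) as written in the problem or the answer.
Target masses of each oxide per 250.0 t enamel:
  PbO: 11.92% × 250.0 = 29.80 t
  SiO2: 32.01% × 250.0 = 80.02 t
  CaO: 31.82% × 250.0 = 79.55 t
  BaO: 3.654% × 250.0 = 9.135 t
  K2O: 1.172% × 250.0 = 2.930 t
  ZrO2: 19.43% × 250.0 = 48.58 t
Oxide-by-oxide audit given the weights on record, against the basis in use (summed amounts equal target values up to rounding of the answer):
  PbO: 29.83·0.9990 = 29.80 t (target 29.80 t)
  SiO2: 109.2·0.5158 + 72.35·0.3276 = 80.03 t (target 80.02 t)
  CaO: 109.2·0.4812 + 48.37·0.5583 = 79.55 t (target 79.55 t)
  BaO: 11.74·0.7780 = 9.134 t (target 9.135 t)
  K2O: 4.275·0.6853 = 2.930 t (target 2.930 t)
  ZrO2: 72.35·0.6714 = 48.58 t (target 48.58 t)
Auditing the glass mass value: total charge less LOI = 250.0 t (oxide target masses add up to 250.0 t; versus the stated basis of 250.0 t — deltas are rounding alone).
Batch total: Σ batch = 275.8 t; loss to ignition Σ batch·LOI = 25.75 t; the yield ratio, glass ÷ batch: 90.66%.

Batch per 250.0 t enamel:
  Wollastonite: 109.2 t
  Zircon sand: 72.35 t
  Pearl ash: 4.275 t
  High-calcium limestone: 48.37 t
  Litharge: 29.83 t
  Barium carbonate: 11.74 t
Total batch = 275.8 t; LOI loss = 25.75 t; yield = 90.66%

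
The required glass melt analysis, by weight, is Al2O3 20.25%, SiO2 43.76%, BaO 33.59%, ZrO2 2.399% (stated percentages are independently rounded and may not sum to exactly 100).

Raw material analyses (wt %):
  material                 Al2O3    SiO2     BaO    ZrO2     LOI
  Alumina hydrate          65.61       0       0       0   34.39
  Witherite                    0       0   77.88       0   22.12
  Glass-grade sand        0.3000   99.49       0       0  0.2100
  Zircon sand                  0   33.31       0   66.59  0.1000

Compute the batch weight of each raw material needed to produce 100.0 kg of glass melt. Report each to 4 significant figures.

Every computation runs at full float precision throughout. In-progress results are displayed (rounded to 4 significant figures) between the steps. A single rounding yields each reported value; derived quantities, which include the four compositions, glass mass, the totals, ignition loss, the yield, are carried at full float precision, as given in the problem or the answer, starting from the weights per 100.0 kg of glass.
Per-oxide target masses for 100.0 kg glass melt:
  Al2O3: 20.25% × 100.0 = 20.25 kg
  SiO2: 43.76% × 100.0 = 43.76 kg
  BaO: 33.59% × 100.0 = 33.59 kg
  ZrO2: 2.399% × 100.0 = 2.399 kg
Sums-versus-targets review given the weights on record, under the basis named above (summed amounts equal target values up to rounding of the answer):
  Al2O3: 30.67·0.6561 + 42.78·0.003000 = 20.25 kg (target 20.25 kg)
  SiO2: 42.78·0.9949 + 3.603·0.3331 = 43.76 kg (target 43.76 kg)
  BaO: 43.13·0.7788 = 33.59 kg (target 33.59 kg)
  ZrO2: 3.603·0.6659 = 2.399 kg (target 2.399 kg)
Glass mass check: total charge less LOI = 100.0 kg (summing oxide targets gives 100.0 kg; the stated basis being 100.0 kg — gaps are rounding artifacts).
Adding the batch up: Σ batch = 120.2 kg; loss to ignition Σ batch·LOI = 20.18 kg; the yield ratio, glass ÷ batch: 83.21%.

Batch per 100.0 kg glass melt:
  Alumina hydrate: 30.67 kg
  Witherite: 43.13 kg
  Glass-grade sand: 42.78 kg
  Zircon sand: 3.603 kg
Total batch = 120.2 kg; LOI loss = 20.18 kg; yield = 83.21%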